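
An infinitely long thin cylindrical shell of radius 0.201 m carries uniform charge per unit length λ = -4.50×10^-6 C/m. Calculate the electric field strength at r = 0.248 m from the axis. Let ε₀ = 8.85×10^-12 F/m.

Choose a coaxial cylinder of radius r = 0.248 m (arbitrary length L) as the Gaussian surface (r > 0.201 m).
The full line charge is enclosed: λ_enc = -4.50×10^-6 C/m.
Gauss's law: E·2πrL = λ_enc L/ε₀.
E = |λ_enc|/(2πε₀r) = (4.50e-6)/(2π·8.85×10^-12·0.248) = 3.26e5 N/C.

E = 3.26e5 N/C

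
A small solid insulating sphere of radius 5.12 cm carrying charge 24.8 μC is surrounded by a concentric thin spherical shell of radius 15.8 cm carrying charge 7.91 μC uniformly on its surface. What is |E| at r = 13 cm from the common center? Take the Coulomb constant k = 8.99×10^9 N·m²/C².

E = 1.32×10^7 V/m

Use a concentric Gaussian sphere at r = 13 cm (between the bodies, 5.12 cm < r < 15.8 cm).
Only the inner charge is enclosed; the outer shell contributes nothing inside itself. Q_enc = 24.8 μC = 2.48×10^-5 C.
Gauss's law: E·4πr² = Q_enc/ε₀.
E = k|Q_enc|/r² = (8.99×10^9)(2.48e-5)/(0.13)² = 1.32e7 N/C.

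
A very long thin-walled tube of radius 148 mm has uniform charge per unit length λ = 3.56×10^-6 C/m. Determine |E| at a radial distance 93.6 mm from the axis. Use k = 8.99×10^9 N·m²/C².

By cylindrical symmetry E is radial; use a coaxial Gaussian cylinder of radius 93.6 mm and length L (r < 148 mm, inside the shell).
No charge is enclosed, so Gauss's law gives E·2πrL = 0 ⇒ E = 0.

E = 0 (no enclosed charge)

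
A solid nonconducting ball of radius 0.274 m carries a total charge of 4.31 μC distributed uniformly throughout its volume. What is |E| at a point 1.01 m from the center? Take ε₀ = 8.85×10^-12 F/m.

|E| ≈ 3.80×10^4 V/m

By spherical symmetry E is radial; choose a Gaussian sphere of radius r = 1.01 m (r > R, so the entire charge is enclosed).
Q_enc = 4.31 μC = 4.31e-6 C.
Gauss's law: E·4πr² = Q_enc/ε₀.
E = |Q_enc|/(4πε₀r²) = (4.31×10^-6)/(4π·8.85×10^-12·(1.01)²) = 3.80e4 N/C.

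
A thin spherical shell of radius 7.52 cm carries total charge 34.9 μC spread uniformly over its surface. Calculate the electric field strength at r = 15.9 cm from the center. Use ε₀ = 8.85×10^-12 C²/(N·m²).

1.24×10^7 N/C

Symmetry ⇒ E = E(r) r̂. Gaussian sphere of radius r = 15.9 cm (r > 7.52 cm).
The entire shell is enclosed: Q_enc = 3.49e-5 C.
Applying ∮E·dA = Q_enc/ε₀ with Φ = E(4πr²):
E = |Q_enc|/(4πε₀r²) = (3.49×10^-5)/(4π·8.85×10^-12·(0.159)²) = 1.24×10^7 N/C.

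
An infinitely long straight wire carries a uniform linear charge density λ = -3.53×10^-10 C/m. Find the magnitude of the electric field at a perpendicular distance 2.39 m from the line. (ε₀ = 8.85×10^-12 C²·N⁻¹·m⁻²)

|E| = 2.66 V/m

Choose a coaxial cylinder of radius r = 2.39 m (arbitrary length L) as the Gaussian surface.
Q_enc = λL, so λ_enc = -3.53e-10 C/m.
Applying ∮E·dA = Q_enc/ε₀ with the end caps contributing no flux:
E = |λ_enc|/(2πε₀r) = (3.53×10^-10)/(2π·8.85×10^-12·2.39) = 2.66 N/C.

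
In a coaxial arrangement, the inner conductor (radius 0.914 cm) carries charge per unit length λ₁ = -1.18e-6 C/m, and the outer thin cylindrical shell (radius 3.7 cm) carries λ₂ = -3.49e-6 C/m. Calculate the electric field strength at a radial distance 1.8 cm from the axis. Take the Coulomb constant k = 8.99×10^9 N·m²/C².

By cylindrical symmetry E is radial; use a coaxial Gaussian cylinder of radius 1.8 cm and length L (between the conductors, 0.914 cm < r < 3.7 cm).
Only the inner wire is enclosed; the outer shell contributes nothing inside itself. λ_enc = λ₁ = -1.18×10^-6 C/m.
Applying ∮E·dA = Q_enc/ε₀ with the end caps contributing no flux:
E = 2k|λ_enc|/r = 2(8.99×10^9)(1.18e-6)/(0.018) = 1.18e6 N/C.

|E| ≈ 1.18×10^6 V/m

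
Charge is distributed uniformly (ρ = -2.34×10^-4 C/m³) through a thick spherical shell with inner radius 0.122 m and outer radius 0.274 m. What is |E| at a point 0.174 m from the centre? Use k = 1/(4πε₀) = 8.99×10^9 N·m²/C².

E ≈ 1.00×10^6 N/C

By spherical symmetry E is radial; choose a Gaussian sphere of radius r = 0.174 m (within the shell material, 0.122 m < r < 0.274 m).
Only the shell between 0.122 m and r is enclosed: Q_enc = ρ·(4π/3)(r³ − a³) = (-2.34×10^-4)·(4π/3)·((0.174)³ − (0.122)³) = -3.384×10^-6 C.
Applying ∮E·dA = Q_enc/ε₀ with Φ = E(4πr²):
E = k|Q_enc|/r² = (8.99×10^9)(3.384×10^-6)/(0.174)² = 1.00e6 N/C.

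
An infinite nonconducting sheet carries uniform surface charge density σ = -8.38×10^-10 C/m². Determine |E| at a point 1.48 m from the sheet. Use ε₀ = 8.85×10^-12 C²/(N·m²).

By planar symmetry E is perpendicular to the sheet and uniform; use a Gaussian pillbox with flat faces of area A on each side of the sheet.
Only the two end caps contribute flux: Φ = 2EA. With Q_enc = σA, Gauss's law gives E = |σ|/(2ε₀).
E = |σ|/(2ε₀) = (8.38e-10)/(2·8.85×10^-12) = 47.3 N/C.

E ≈ 47.3 V/m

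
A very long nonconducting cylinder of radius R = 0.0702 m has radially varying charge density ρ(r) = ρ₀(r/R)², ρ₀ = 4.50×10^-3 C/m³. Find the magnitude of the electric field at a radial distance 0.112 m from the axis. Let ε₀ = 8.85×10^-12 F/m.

|E| = 5.59×10^6 N/C

Choose a coaxial cylinder of radius r = 0.112 m (arbitrary length L) as the Gaussian surface (r > R, full charge per length enclosed).
λ_enc = 2π ∫₀^R ρ₀(r'/R)^2 r' dr' = 2πρ₀R²/4 = 3.483×10^-5 C/m.
Gauss's law: E·2πrL = λ_enc L/ε₀.
E = |λ_enc|/(2πε₀r) = (3.483×10^-5)/(2π·8.85×10^-12·0.112) = 5.59×10^6 N/C.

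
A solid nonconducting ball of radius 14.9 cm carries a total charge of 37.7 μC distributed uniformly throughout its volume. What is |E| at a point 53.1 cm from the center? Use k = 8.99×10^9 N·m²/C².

By spherical symmetry E is radial; choose a Gaussian sphere of radius r = 53.1 cm (r > R, so the entire charge is enclosed).
Q_enc = 37.7 μC = 3.77×10^-5 C.
Since E is radial and uniform over the Gaussian sphere, Φ = E·4πr² = Q_enc/ε₀.
E = k|Q_enc|/r² = (8.99×10^9)(3.77e-5)/(0.531)² = 1.20×10^6 N/C.

|E| = 1.20e6 N/C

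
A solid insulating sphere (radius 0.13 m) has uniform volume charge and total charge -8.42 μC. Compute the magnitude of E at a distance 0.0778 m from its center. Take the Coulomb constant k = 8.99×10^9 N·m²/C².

Take a concentric spherical Gaussian surface of radius r = 0.0778 m (r < R).
For a uniform sphere the enclosed fraction is (r/R)³, so Q_enc = (-8.42 μC)(0.0778/0.13)³ = -1.805×10^-6 C.
Applying ∮E·dA = Q_enc/ε₀ with Φ = E(4πr²):
E = k|Q_enc|/r² = (8.99×10^9)(1.805×10^-6)/(0.0778)² = 2.68×10^6 N/C.

2.68e6 V/m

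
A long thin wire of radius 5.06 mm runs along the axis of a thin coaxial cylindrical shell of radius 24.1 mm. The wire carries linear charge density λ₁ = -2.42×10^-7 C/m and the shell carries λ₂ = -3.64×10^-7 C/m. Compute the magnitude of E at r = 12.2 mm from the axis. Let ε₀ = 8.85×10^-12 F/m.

Coaxial Gaussian cylinder, radius r = 12.2 mm, length L (between the conductors, 5.06 mm < r < 24.1 mm).
Only the inner wire is enclosed; the outer shell contributes nothing inside itself. λ_enc = λ₁ = -2.42×10^-7 C/m.
Since E is radial and uniform over the curved surface, Φ = E·2πrL = Q_enc/ε₀ = λ_enc L/ε₀.
E = |λ_enc|/(2πε₀r) = (2.42×10^-7)/(2π·8.85×10^-12·0.0122) = 3.57×10^5 N/C.

|E| = 3.57×10^5 N/C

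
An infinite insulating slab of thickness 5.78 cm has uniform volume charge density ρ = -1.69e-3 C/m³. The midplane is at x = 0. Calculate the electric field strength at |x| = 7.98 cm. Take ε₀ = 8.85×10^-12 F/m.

The point |x| = 7.98 cm lies outside the slab (half-thickness 0.0289 m). A symmetric pillbox spanning the full slab encloses Q_enc = ρ·d·A.
Flux = 2EA ⇒ E = |ρ|d/(2ε₀), independent of distance outside.
E = (1.69e-3)(0.0578)/(2·8.85×10^-12) = 5.52×10^6 N/C.

5.52×10^6 N/C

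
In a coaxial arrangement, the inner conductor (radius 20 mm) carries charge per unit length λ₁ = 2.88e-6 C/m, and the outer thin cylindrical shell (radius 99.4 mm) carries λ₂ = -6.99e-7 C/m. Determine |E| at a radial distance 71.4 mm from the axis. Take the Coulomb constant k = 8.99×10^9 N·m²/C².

Coaxial Gaussian cylinder, radius r = 71.4 mm, length L (between the conductors, 20 mm < r < 99.4 mm).
The shell at 99.4 mm lies outside the Gaussian surface, so λ_enc = λ₁ = 2.88×10^-6 C/m.
Applying ∮E·dA = Q_enc/ε₀ with the end caps contributing no flux:
E = 2k|λ_enc|/r = 2(8.99×10^9)(2.88e-6)/(0.0714) = 7.25×10^5 N/C.

|E| = 7.25×10^5 N/C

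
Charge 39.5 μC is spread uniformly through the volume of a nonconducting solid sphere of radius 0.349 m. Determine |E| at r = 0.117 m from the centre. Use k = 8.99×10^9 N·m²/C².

Symmetry ⇒ E = E(r) r̂. Gaussian sphere of radius r = 0.117 m (r < R).
Only the charge within r is enclosed: Q_enc = Q·(r/R)³ = (39.5 μC)·(0.117 m/0.349 m)³ = 1.488e-6 C.
Gauss's law: E·4πr² = Q_enc/ε₀.
E = k|Q_enc|/r² = (8.99×10^9)(1.488e-6)/(0.117)² = 9.77e5 N/C.

9.77e5 V/m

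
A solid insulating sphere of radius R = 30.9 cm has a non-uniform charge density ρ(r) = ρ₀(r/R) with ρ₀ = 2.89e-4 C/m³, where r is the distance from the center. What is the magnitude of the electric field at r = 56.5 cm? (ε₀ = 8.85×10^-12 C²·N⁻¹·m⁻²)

Take a concentric spherical Gaussian surface of radius r = 56.5 cm (r > R, all charge enclosed).
Q_enc = 4π ∫₀^R ρ₀(r'/R)^1 r'² dr' = 4πρ₀R³/4 = 2.679×10^-5 C.
Gauss's law: E·4πr² = Q_enc/ε₀.
E = |Q_enc|/(4πε₀r²) = (2.679×10^-5)/(4π·8.85×10^-12·(0.565)²) = 7.55×10^5 N/C.

|E| ≈ 7.55e5 V/m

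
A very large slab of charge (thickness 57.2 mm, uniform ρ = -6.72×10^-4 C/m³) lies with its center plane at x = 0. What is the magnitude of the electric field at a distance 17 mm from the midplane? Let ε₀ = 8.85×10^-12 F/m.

1.29×10^6 N/C

By symmetry E is perpendicular to the slab. A Gaussian pillbox from −17 mm to +17 mm (face area A) lies entirely within the slab.
Q_enc = ρ·(2x)·A and flux = 2EA, so 2EA = 2ρxA/ε₀ ⇒ E = |ρ|x/ε₀.
E = (6.72e-4)(0.017)/(8.85×10^-12) = 1.29×10^6 N/C.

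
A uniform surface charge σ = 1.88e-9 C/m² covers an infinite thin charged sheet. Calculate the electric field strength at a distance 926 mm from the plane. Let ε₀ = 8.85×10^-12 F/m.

|E| = 106 N/C

The symmetry is planar: E is normal to the sheet and the same magnitude on both sides. Take a pillbox straddling the sheet with end-cap area A.
Only the two end caps contribute flux: Φ = 2EA. With Q_enc = σA, Gauss's law gives E = |σ|/(2ε₀).
E = |σ|/(2ε₀) = (1.88e-9)/(2·8.85×10^-12) = 106 N/C.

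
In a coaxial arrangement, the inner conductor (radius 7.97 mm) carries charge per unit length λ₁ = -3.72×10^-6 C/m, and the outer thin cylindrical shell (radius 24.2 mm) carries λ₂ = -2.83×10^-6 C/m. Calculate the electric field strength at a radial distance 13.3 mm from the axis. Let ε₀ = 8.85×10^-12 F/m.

|E| ≈ 5.03e6 N/C

Coaxial Gaussian cylinder, radius r = 13.3 mm, length L (between the conductors, 7.97 mm < r < 24.2 mm).
Only the inner wire is enclosed; the outer shell contributes nothing inside itself. λ_enc = λ₁ = -3.72×10^-6 C/m.
Applying ∮E·dA = Q_enc/ε₀ with the end caps contributing no flux:
E = |λ_enc|/(2πε₀r) = (3.72e-6)/(2π·8.85×10^-12·0.0133) = 5.03×10^6 N/C.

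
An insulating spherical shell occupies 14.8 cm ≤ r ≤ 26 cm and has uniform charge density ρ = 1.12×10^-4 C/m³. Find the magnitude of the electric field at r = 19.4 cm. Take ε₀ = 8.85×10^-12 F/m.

|E| ≈ 4.55×10^5 N/C

Use a concentric Gaussian sphere at r = 19.4 cm (within the shell material, 14.8 cm < r < 26 cm).
Only the shell between 14.8 cm and r is enclosed: Q_enc = ρ·(4π/3)(r³ − a³) = (1.12×10^-4)·(4π/3)·((0.194)³ − (0.148)³) = 1.905×10^-6 C.
Gauss's law: E·4πr² = Q_enc/ε₀.
E = |Q_enc|/(4πε₀r²) = (1.905e-6)/(4π·8.85×10^-12·(0.194)²) = 4.55e5 N/C.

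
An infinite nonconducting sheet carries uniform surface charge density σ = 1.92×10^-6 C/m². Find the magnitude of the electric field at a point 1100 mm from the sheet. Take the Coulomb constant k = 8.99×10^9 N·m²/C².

By planar symmetry E is perpendicular to the sheet and uniform; use a Gaussian pillbox with flat faces of area A on each side of the sheet.
Only the two end caps contribute flux: Φ = 2EA. With Q_enc = σA, Gauss's law gives E = |σ|/(2ε₀).
E = 2πk|σ| = 2π(8.99×10^9)(1.92e-6) = 1.08×10^5 N/C.

|E| = 1.08×10^5 N/C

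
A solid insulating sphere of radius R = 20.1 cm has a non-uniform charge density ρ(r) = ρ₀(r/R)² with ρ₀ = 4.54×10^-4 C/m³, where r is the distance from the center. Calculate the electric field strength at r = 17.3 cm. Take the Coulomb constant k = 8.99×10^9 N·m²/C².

|E| ≈ 1.31×10^6 N/C

Take a concentric spherical Gaussian surface of radius r = 17.3 cm (r < R).
Integrate the density: Q_enc = 4π ∫₀^r ρ₀(r'/R)^2 r'² dr' = 4πρ₀ r^5/(5·R²) = 4.377×10^-6 C.
Applying ∮E·dA = Q_enc/ε₀ with Φ = E(4πr²):
E = k|Q_enc|/r² = (8.99×10^9)(4.377×10^-6)/(0.173)² = 1.31×10^6 N/C.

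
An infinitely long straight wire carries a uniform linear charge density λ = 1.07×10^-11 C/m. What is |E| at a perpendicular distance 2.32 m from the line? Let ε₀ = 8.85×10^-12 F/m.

E = 8.29×10^-2 V/m

By cylindrical symmetry E is radial; use a coaxial Gaussian cylinder of radius 2.32 m and length L.
Q_enc = λL, so λ_enc = 1.07×10^-11 C/m.
Applying ∮E·dA = Q_enc/ε₀ with the end caps contributing no flux:
E = |λ_enc|/(2πε₀r) = (1.07×10^-11)/(2π·8.85×10^-12·2.32) = 8.29×10^-2 N/C.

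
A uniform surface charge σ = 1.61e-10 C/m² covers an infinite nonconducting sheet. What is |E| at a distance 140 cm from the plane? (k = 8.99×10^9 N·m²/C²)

9.09 N/C

By planar symmetry E is perpendicular to the sheet and uniform; use a Gaussian pillbox with flat faces of area A on each side of the sheet.
Only the two end caps contribute flux: Φ = 2EA. With Q_enc = σA, Gauss's law gives E = |σ|/(2ε₀).
E = 2πk|σ| = 2π(8.99×10^9)(1.61e-10) = 9.09 N/C.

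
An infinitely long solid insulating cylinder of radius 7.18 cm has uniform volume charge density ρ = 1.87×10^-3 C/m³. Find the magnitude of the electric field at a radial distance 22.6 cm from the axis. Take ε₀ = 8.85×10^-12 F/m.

|E| = 2.41×10^6 N/C

Choose a coaxial cylinder of radius r = 22.6 cm (arbitrary length L) as the Gaussian surface (r > 7.18 cm, full cross-section enclosed).
λ_enc = ρ·πR² = (1.87×10^-3)π(0.0718)² = 3.029×10^-5 C/m.
Gauss's law: E·2πrL = λ_enc L/ε₀.
E = |λ_enc|/(2πε₀r) = (3.029×10^-5)/(2π·8.85×10^-12·0.226) = 2.41×10^6 N/C.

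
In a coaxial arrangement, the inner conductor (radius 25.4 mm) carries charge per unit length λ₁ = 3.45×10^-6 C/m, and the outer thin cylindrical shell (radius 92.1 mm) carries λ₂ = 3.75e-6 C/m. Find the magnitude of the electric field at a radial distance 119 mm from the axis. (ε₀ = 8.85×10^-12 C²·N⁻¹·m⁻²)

1.09×10^6 N/C

By cylindrical symmetry E is radial; use a coaxial Gaussian cylinder of radius 119 mm and length L (r > 92.1 mm, enclosing both).
λ_enc = λ₁ + λ₂ = (3.45×10^-6) + (3.75×10^-6) = 7.20×10^-6 C/m.
Gauss's law: E·2πrL = λ_enc L/ε₀.
E = |λ_enc|/(2πε₀r) = (7.20×10^-6)/(2π·8.85×10^-12·0.119) = 1.09e6 N/C.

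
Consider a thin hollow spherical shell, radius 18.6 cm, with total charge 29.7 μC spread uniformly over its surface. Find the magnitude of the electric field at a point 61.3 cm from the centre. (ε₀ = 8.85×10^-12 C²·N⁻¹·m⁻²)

|E| = 7.11×10^5 V/m

By spherical symmetry E is radial; choose a Gaussian sphere of radius r = 61.3 cm (r > 18.6 cm).
The entire shell is enclosed: Q_enc = 2.97×10^-5 C.
Gauss's law: E·4πr² = Q_enc/ε₀.
E = |Q_enc|/(4πε₀r²) = (2.97×10^-5)/(4π·8.85×10^-12·(0.613)²) = 7.11e5 N/C.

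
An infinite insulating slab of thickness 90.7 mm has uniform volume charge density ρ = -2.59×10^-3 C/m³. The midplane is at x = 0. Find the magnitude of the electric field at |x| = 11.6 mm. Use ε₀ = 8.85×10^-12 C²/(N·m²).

By symmetry E is perpendicular to the slab. A Gaussian pillbox from −11.6 mm to +11.6 mm (face area A) lies entirely within the slab.
Q_enc = ρ·(2x)·A and flux = 2EA, so 2EA = 2ρxA/ε₀ ⇒ E = |ρ|x/ε₀.
E = (2.59×10^-3)(0.0116)/(8.85×10^-12) = 3.39×10^6 N/C.

|E| = 3.39×10^6 N/C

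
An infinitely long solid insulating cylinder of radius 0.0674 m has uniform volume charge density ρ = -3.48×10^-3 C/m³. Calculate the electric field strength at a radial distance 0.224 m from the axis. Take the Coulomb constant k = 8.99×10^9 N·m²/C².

|E| ≈ 3.99×10^6 V/m

By cylindrical symmetry E is radial; use a coaxial Gaussian cylinder of radius 0.224 m and length L (r > 0.0674 m, full cross-section enclosed).
λ_enc = ρ·πR² = (-3.48×10^-3)π(0.0674)² = -4.966e-5 C/m.
Gauss's law: E·2πrL = λ_enc L/ε₀.
E = 2k|λ_enc|/r = 2(8.99×10^9)(4.966e-5)/(0.224) = 3.99e6 N/C.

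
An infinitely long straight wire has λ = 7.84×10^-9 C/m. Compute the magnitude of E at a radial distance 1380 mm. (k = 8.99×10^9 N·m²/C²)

E = 102 V/m

Take a coaxial cylindrical Gaussian surface of radius r = 1380 mm and length L.
Q_enc = λL, so λ_enc = 7.84×10^-9 C/m.
By Gauss's law (flux through the curved wall only), E·2πrL = λ_enc L/ε₀.
E = 2k|λ_enc|/r = 2(8.99×10^9)(7.84e-9)/(1.38) = 102 N/C.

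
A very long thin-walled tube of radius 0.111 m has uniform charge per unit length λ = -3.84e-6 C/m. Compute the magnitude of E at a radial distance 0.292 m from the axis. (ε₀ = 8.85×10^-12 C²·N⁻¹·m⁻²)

|E| = 2.36e5 V/m

Take a coaxial cylindrical Gaussian surface of radius r = 0.292 m and length L (r > 0.111 m).
The full line charge is enclosed: λ_enc = -3.84×10^-6 C/m.
By Gauss's law (flux through the curved wall only), E·2πrL = λ_enc L/ε₀.
E = |λ_enc|/(2πε₀r) = (3.84e-6)/(2π·8.85×10^-12·0.292) = 2.36e5 N/C.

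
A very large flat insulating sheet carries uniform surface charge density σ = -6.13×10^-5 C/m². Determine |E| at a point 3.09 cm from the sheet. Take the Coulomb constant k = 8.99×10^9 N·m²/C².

Choose a cylindrical pillbox piercing the sheet, end faces (area A) parallel to it.
Flux Φ = 2EA and Q_enc = σA, so 2EA = σA/ε₀ ⇒ E = |σ|/(2ε₀), independent of distance.
E = 2πk|σ| = 2π(8.99×10^9)(6.13×10^-5) = 3.46e6 N/C.

E ≈ 3.46e6 N/C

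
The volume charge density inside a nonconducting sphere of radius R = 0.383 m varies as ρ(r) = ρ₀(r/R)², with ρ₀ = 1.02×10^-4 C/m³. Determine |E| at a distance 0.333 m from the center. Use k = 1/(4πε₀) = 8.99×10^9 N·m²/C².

|E| ≈ 5.80e5 V/m

By spherical symmetry E is radial; choose a Gaussian sphere of radius r = 0.333 m (r < R).
Integrate the density: Q_enc = 4π ∫₀^r ρ₀(r'/R)^2 r'² dr' = 4πρ₀ r^5/(5·R²) = 7.156×10^-6 C.
Since E is radial and uniform over the Gaussian sphere, Φ = E·4πr² = Q_enc/ε₀.
E = k|Q_enc|/r² = (8.99×10^9)(7.156×10^-6)/(0.333)² = 5.80e5 N/C.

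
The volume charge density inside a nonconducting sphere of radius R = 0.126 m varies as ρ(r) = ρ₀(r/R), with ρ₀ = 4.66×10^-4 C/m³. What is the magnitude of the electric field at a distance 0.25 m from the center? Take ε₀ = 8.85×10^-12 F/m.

|E| ≈ 4.21×10^5 V/m

Use a concentric Gaussian sphere at r = 0.25 m (r > R, all charge enclosed).
Q_enc = 4π ∫₀^R ρ₀(r'/R)^1 r'² dr' = 4πρ₀R³/4 = 2.929×10^-6 C.
Since E is radial and uniform over the Gaussian sphere, Φ = E·4πr² = Q_enc/ε₀.
E = |Q_enc|/(4πε₀r²) = (2.929×10^-6)/(4π·8.85×10^-12·(0.25)²) = 4.21×10^5 N/C.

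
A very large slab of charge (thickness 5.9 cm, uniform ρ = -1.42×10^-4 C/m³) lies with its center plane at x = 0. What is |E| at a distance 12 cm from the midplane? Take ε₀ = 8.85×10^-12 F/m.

|E| ≈ 4.73×10^5 N/C

The point |x| = 12 cm lies outside the slab (half-thickness 0.0295 m). A symmetric pillbox spanning the full slab encloses Q_enc = ρ·d·A.
Flux = 2EA ⇒ E = |ρ|d/(2ε₀), independent of distance outside.
E = (1.42×10^-4)(0.059)/(2·8.85×10^-12) = 4.73e5 N/C.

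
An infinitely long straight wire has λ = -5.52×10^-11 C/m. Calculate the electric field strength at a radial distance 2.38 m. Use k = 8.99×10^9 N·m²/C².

Choose a coaxial cylinder of radius r = 2.38 m (arbitrary length L) as the Gaussian surface.
Q_enc = λL, so λ_enc = -5.52×10^-11 C/m.
Gauss's law: E·2πrL = λ_enc L/ε₀.
E = 2k|λ_enc|/r = 2(8.99×10^9)(5.52e-11)/(2.38) = 0.417 N/C.

|E| = 0.417 V/m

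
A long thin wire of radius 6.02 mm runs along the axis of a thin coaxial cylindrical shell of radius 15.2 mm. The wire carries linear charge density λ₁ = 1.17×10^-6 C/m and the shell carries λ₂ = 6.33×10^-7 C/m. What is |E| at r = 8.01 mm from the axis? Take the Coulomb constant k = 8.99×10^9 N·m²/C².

By cylindrical symmetry E is radial; use a coaxial Gaussian cylinder of radius 8.01 mm and length L (between the conductors, 6.02 mm < r < 15.2 mm).
Only the inner wire is enclosed; the outer shell contributes nothing inside itself. λ_enc = λ₁ = 1.17×10^-6 C/m.
Since E is radial and uniform over the curved surface, Φ = E·2πrL = Q_enc/ε₀ = λ_enc L/ε₀.
E = 2k|λ_enc|/r = 2(8.99×10^9)(1.17×10^-6)/(0.00801) = 2.63e6 N/C.

E = 2.63e6 V/m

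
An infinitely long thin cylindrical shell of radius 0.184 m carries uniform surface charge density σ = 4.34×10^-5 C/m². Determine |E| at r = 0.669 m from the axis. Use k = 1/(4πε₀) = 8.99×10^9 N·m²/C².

|E| ≈ 1.35×10^6 N/C

Coaxial Gaussian cylinder, radius r = 0.669 m, length L (r > 0.184 m).
The whole shell is enclosed: λ_enc = σ·2πR = (4.34e-5)·2π·(0.184) = 5.018×10^-5 C/m.
Since E is radial and uniform over the curved surface, Φ = E·2πrL = Q_enc/ε₀ = λ_enc L/ε₀.
E = 2k|λ_enc|/r = 2(8.99×10^9)(5.018×10^-5)/(0.669) = 1.35×10^6 N/C.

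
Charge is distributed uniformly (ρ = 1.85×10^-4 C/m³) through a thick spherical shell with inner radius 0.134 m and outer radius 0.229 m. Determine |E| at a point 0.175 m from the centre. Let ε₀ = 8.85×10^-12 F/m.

Use a concentric Gaussian sphere at r = 0.175 m (within the shell material, 0.134 m < r < 0.229 m).
Enclosed charge is the volume from a to r: Q_enc = (4π/3)ρ(r³ − a³) = 2.289×10^-6 C.
Applying ∮E·dA = Q_enc/ε₀ with Φ = E(4πr²):
E = |Q_enc|/(4πε₀r²) = (2.289×10^-6)/(4π·8.85×10^-12·(0.175)²) = 6.72×10^5 N/C.

|E| = 6.72×10^5 N/C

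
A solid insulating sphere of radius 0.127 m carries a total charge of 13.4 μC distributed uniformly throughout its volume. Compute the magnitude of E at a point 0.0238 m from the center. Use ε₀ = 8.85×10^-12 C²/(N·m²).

|E| ≈ 1.40×10^6 V/m

Symmetry ⇒ E = E(r) r̂. Gaussian sphere of radius r = 0.0238 m (r < R).
Only the charge within r is enclosed: Q_enc = Q·(r/R)³ = (13.4 μC)·(0.0238 m/0.127 m)³ = 8.819e-8 C.
Since E is radial and uniform over the Gaussian sphere, Φ = E·4πr² = Q_enc/ε₀.
E = |Q_enc|/(4πε₀r²) = (8.819e-8)/(4π·8.85×10^-12·(0.0238)²) = 1.40e6 N/C.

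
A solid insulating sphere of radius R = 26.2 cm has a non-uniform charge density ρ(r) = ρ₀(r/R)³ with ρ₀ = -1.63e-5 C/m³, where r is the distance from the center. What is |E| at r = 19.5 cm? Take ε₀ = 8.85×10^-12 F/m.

Symmetry ⇒ E = E(r) r̂. Gaussian sphere of radius r = 19.5 cm (r < R).
Q_enc = ∫₀^r ρ(r')·4πr'² dr' = (4πρ₀/R³) ∫₀^r r'^5 dr' = 4πρ₀ r^6/(6·R³) = -1.044×10^-7 C.
Gauss's law: E·4πr² = Q_enc/ε₀.
E = |Q_enc|/(4πε₀r²) = (1.044e-7)/(4π·8.85×10^-12·(0.195)²) = 2.47×10^4 N/C.

E = 2.47×10^4 N/C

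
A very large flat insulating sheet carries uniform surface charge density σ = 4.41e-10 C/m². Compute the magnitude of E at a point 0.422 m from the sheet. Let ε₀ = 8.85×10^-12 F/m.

|E| ≈ 24.9 V/m

The symmetry is planar: E is normal to the sheet and the same magnitude on both sides. Take a pillbox straddling the sheet with end-cap area A.
Only the two end caps contribute flux: Φ = 2EA. With Q_enc = σA, Gauss's law gives E = |σ|/(2ε₀).
E = |σ|/(2ε₀) = (4.41×10^-10)/(2·8.85×10^-12) = 24.9 N/C.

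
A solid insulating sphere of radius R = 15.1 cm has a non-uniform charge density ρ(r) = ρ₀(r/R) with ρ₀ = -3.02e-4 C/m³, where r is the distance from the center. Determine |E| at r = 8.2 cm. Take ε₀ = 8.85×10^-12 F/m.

Use a concentric Gaussian sphere at r = 8.2 cm (r < R).
Integrate the density: Q_enc = 4π ∫₀^r ρ₀(r'/R)^1 r'² dr' = 4πρ₀ r^4/(4·R) = -2.841e-7 C.
By Gauss's law, ∮E·dA = E·4πr² = Q_enc/ε₀.
E = |Q_enc|/(4πε₀r²) = (2.841×10^-7)/(4π·8.85×10^-12·(0.082)²) = 3.80e5 N/C.

|E| = 3.80e5 N/C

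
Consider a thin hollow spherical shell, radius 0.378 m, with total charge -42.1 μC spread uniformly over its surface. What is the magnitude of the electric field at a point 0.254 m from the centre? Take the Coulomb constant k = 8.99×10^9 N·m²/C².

Symmetry ⇒ E = E(r) r̂. Gaussian sphere of radius r = 0.254 m (inside the shell, r < 0.378 m).
No charge lies within this surface, so Q_enc = 0 and Gauss's law gives E·4πr² = 0 ⇒ E = 0.

|E| = 0 V/m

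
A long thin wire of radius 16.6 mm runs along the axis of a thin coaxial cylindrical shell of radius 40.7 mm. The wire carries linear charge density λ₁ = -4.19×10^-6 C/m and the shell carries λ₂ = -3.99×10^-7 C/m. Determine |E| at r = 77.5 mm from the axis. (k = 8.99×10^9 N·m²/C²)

Choose a coaxial cylinder of radius r = 77.5 mm (arbitrary length L) as the Gaussian surface (r > 40.7 mm, enclosing both).
λ_enc = λ₁ + λ₂ = (-4.19e-6) + (-3.99×10^-7) = -4.589×10^-6 C/m.
Gauss's law: E·2πrL = λ_enc L/ε₀.
E = 2k|λ_enc|/r = 2(8.99×10^9)(4.589e-6)/(0.0775) = 1.06e6 N/C.

E ≈ 1.06×10^6 N/C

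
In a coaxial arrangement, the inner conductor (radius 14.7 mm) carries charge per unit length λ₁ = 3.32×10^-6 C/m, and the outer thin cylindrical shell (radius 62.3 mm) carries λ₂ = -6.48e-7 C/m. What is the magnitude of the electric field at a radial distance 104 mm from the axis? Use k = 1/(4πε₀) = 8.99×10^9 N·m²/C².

4.62e5 V/m

By cylindrical symmetry E is radial; use a coaxial Gaussian cylinder of radius 104 mm and length L (r > 62.3 mm, enclosing both).
λ_enc = λ₁ + λ₂ = (3.32×10^-6) + (-6.48e-7) = 2.672×10^-6 C/m.
Applying ∮E·dA = Q_enc/ε₀ with the end caps contributing no flux:
E = 2k|λ_enc|/r = 2(8.99×10^9)(2.672×10^-6)/(0.104) = 4.62×10^5 N/C.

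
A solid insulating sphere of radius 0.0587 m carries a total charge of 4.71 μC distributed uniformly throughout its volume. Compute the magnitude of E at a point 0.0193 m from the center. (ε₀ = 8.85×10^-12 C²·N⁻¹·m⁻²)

Use a concentric Gaussian sphere at r = 0.0193 m (r < R).
Only the charge within r is enclosed: Q_enc = Q·(r/R)³ = (4.71 μC)·(0.0193 m/0.0587 m)³ = 1.674e-7 C.
By Gauss's law, ∮E·dA = E·4πr² = Q_enc/ε₀.
E = |Q_enc|/(4πε₀r²) = (1.674×10^-7)/(4π·8.85×10^-12·(0.0193)²) = 4.04×10^6 N/C.

4.04×10^6 N/C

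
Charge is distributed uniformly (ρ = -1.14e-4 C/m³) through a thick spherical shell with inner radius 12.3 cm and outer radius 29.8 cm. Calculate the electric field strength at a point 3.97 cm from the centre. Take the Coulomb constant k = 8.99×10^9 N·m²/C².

Symmetry ⇒ E = E(r) r̂. Gaussian sphere of radius r = 3.97 cm (r < 12.3 cm, inside the empty cavity).
No charge is enclosed, so by Gauss's law E·4πr² = 0 ⇒ E = 0.

E = 0 (no enclosed charge)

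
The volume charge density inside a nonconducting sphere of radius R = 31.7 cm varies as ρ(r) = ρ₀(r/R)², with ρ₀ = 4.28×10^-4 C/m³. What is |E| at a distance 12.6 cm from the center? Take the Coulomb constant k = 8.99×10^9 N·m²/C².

E = 1.93×10^5 N/C

By spherical symmetry E is radial; choose a Gaussian sphere of radius r = 12.6 cm (r < R).
Integrate the density: Q_enc = 4π ∫₀^r ρ₀(r'/R)^2 r'² dr' = 4πρ₀ r^5/(5·R²) = 3.40e-7 C.
Since E is radial and uniform over the Gaussian sphere, Φ = E·4πr² = Q_enc/ε₀.
E = k|Q_enc|/r² = (8.99×10^9)(3.40×10^-7)/(0.126)² = 1.93e5 N/C.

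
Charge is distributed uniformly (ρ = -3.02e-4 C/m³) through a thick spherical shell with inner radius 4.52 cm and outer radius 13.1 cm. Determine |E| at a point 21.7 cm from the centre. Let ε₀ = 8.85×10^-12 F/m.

5.21×10^5 V/m

Take a concentric spherical Gaussian surface of radius r = 21.7 cm (r > 13.1 cm, enclosing the whole shell).
Q_enc = ρ·(4π/3)(b³ − a³) = (-3.02e-4)·(4π/3)·((0.131)³ − (0.0452)³) = -2.727×10^-6 C.
Applying ∮E·dA = Q_enc/ε₀ with Φ = E(4πr²):
E = |Q_enc|/(4πε₀r²) = (2.727×10^-6)/(4π·8.85×10^-12·(0.217)²) = 5.21×10^5 N/C.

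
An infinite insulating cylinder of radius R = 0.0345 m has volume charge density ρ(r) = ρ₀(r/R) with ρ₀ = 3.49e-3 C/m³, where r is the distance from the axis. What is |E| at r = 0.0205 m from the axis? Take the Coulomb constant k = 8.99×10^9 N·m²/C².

By cylindrical symmetry E is radial; use a coaxial Gaussian cylinder of radius 0.0205 m and length L (r < R).
λ_enc = ∫₀^r ρ(r')·2πr' dr' = (2πρ₀/R)·r^3/3 = 1.825×10^-6 C/m.
Since E is radial and uniform over the curved surface, Φ = E·2πrL = Q_enc/ε₀ = λ_enc L/ε₀.
E = 2k|λ_enc|/r = 2(8.99×10^9)(1.825×10^-6)/(0.0205) = 1.60×10^6 N/C.

E = 1.60e6 V/m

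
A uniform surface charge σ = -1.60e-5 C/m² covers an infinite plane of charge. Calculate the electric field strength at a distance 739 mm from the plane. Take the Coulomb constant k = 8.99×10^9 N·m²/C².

Choose a cylindrical pillbox piercing the sheet, end faces (area A) parallel to it.
Flux Φ = 2EA and Q_enc = σA, so 2EA = σA/ε₀ ⇒ E = |σ|/(2ε₀), independent of distance.
E = 2πk|σ| = 2π(8.99×10^9)(1.60×10^-5) = 9.04×10^5 N/C.

|E| = 9.04×10^5 V/m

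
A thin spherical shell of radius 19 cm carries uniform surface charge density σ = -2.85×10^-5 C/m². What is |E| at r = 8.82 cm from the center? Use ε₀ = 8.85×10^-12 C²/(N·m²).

By spherical symmetry E is radial; choose a Gaussian sphere of radius r = 8.82 cm (inside the shell, r < 19 cm).
All the charge is outside the Gaussian surface: Q_enc = 0, hence E = 0 everywhere inside the shell.

|E| = 0 N/C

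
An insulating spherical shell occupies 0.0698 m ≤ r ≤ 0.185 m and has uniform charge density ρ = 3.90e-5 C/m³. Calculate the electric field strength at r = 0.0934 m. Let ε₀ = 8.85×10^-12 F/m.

|E| = 7.99×10^4 V/m

Use a concentric Gaussian sphere at r = 0.0934 m (within the shell material, 0.0698 m < r < 0.185 m).
Only the shell between 0.0698 m and r is enclosed: Q_enc = ρ·(4π/3)(r³ − a³) = (3.90×10^-5)·(4π/3)·((0.0934)³ − (0.0698)³) = 7.755×10^-8 C.
Applying ∮E·dA = Q_enc/ε₀ with Φ = E(4πr²):
E = |Q_enc|/(4πε₀r²) = (7.755×10^-8)/(4π·8.85×10^-12·(0.0934)²) = 7.99×10^4 N/C.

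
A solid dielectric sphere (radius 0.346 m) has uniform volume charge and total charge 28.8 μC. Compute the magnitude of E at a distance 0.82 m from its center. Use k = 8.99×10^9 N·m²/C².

Take a concentric spherical Gaussian surface of radius r = 0.82 m (r > R, so the entire charge is enclosed).
Q_enc = 28.8 μC = 2.88×10^-5 C.
Since E is radial and uniform over the Gaussian sphere, Φ = E·4πr² = Q_enc/ε₀.
E = k|Q_enc|/r² = (8.99×10^9)(2.88×10^-5)/(0.82)² = 3.85e5 N/C.

|E| ≈ 3.85×10^5 N/C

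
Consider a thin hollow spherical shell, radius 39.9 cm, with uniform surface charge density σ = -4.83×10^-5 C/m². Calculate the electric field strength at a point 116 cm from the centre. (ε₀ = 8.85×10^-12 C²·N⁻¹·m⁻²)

|E| ≈ 6.46×10^5 N/C

Use a concentric Gaussian sphere at r = 116 cm (r > 39.9 cm).
The entire shell is enclosed: Q_enc = σ·4πR² = (-4.83×10^-5)·4π·(0.399)² = -9.663×10^-5 C.
By Gauss's law, ∮E·dA = E·4πr² = Q_enc/ε₀.
E = |Q_enc|/(4πε₀r²) = (9.663×10^-5)/(4π·8.85×10^-12·(1.16)²) = 6.46e5 N/C.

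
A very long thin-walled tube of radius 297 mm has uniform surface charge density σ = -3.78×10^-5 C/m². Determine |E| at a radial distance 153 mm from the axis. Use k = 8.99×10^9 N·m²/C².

|E| = 0 V/m

Take a coaxial cylindrical Gaussian surface of radius r = 153 mm and length L (r < 297 mm, inside the shell).
All the surface charge lies outside this cylinder: Q_enc = 0, hence E = 0.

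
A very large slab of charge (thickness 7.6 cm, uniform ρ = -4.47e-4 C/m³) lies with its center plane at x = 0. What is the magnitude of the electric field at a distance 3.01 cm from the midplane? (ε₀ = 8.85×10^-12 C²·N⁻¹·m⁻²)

|E| = 1.52e6 N/C

By symmetry E is perpendicular to the slab. A Gaussian pillbox from −3.01 cm to +3.01 cm (face area A) lies entirely within the slab.
Q_enc = ρ·(2x)·A and flux = 2EA, so 2EA = 2ρxA/ε₀ ⇒ E = |ρ|x/ε₀.
E = (4.47×10^-4)(0.0301)/(8.85×10^-12) = 1.52×10^6 N/C.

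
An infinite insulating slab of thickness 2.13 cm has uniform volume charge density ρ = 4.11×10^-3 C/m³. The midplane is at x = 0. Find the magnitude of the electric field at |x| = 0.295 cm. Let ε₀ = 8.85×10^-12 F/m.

By symmetry E is perpendicular to the slab. A Gaussian pillbox from −0.295 cm to +0.295 cm (face area A) lies entirely within the slab.
Q_enc = ρ·(2x)·A and flux = 2EA, so 2EA = 2ρxA/ε₀ ⇒ E = |ρ|x/ε₀.
E = (4.11×10^-3)(0.00295)/(8.85×10^-12) = 1.37×10^6 N/C.

|E| = 1.37e6 N/C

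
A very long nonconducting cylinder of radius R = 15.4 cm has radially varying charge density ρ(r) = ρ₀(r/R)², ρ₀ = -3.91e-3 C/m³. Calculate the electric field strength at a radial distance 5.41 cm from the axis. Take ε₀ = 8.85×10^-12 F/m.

By cylindrical symmetry E is radial; use a coaxial Gaussian cylinder of radius 5.41 cm and length L (r < R).
λ_enc = ∫₀^r ρ(r')·2πr' dr' = (2πρ₀/R²)·r^4/4 = -2.218×10^-6 C/m.
Applying ∮E·dA = Q_enc/ε₀ with the end caps contributing no flux:
E = |λ_enc|/(2πε₀r) = (2.218e-6)/(2π·8.85×10^-12·0.0541) = 7.37e5 N/C.

|E| = 7.37×10^5 V/m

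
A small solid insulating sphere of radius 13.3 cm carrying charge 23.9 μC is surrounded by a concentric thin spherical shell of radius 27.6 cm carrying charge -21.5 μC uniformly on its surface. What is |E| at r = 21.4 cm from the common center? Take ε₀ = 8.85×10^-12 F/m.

|E| = 4.69e6 N/C

Symmetry ⇒ E = E(r) r̂. Gaussian sphere of radius r = 21.4 cm (between the bodies, 13.3 cm < r < 27.6 cm).
The shell at 27.6 cm lies outside the Gaussian surface, so Q_enc = 23.9 μC = 2.39×10^-5 C.
Gauss's law: E·4πr² = Q_enc/ε₀.
E = |Q_enc|/(4πε₀r²) = (2.39e-5)/(4π·8.85×10^-12·(0.214)²) = 4.69×10^6 N/C.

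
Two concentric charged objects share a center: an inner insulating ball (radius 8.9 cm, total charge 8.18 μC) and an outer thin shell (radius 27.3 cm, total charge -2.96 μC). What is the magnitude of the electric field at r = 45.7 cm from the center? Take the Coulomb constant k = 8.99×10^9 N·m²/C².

2.25×10^5 N/C

Take a concentric spherical Gaussian surface of radius r = 45.7 cm (r > 27.3 cm, enclosing both).
Q_enc = (8.18 μC) + (-2.96 μC) = 5.22×10^-6 C.
By Gauss's law, ∮E·dA = E·4πr² = Q_enc/ε₀.
E = k|Q_enc|/r² = (8.99×10^9)(5.22×10^-6)/(0.457)² = 2.25e5 N/C.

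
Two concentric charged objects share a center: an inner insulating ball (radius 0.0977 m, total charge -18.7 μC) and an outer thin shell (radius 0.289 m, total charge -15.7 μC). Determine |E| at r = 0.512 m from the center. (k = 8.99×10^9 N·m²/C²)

|E| ≈ 1.18×10^6 N/C

Use a concentric Gaussian sphere at r = 0.512 m (r > 0.289 m, enclosing both).
Q_enc = (-18.7 μC) + (-15.7 μC) = -3.44×10^-5 C.
Gauss's law: E·4πr² = Q_enc/ε₀.
E = k|Q_enc|/r² = (8.99×10^9)(3.44e-5)/(0.512)² = 1.18×10^6 N/C.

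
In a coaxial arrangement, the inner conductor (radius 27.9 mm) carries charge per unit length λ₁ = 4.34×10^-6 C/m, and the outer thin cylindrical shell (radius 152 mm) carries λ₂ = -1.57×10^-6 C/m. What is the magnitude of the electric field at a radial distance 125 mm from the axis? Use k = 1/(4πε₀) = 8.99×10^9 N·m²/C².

Choose a coaxial cylinder of radius r = 125 mm (arbitrary length L) as the Gaussian surface (between the conductors, 27.9 mm < r < 152 mm).
The shell at 152 mm lies outside the Gaussian surface, so λ_enc = λ₁ = 4.34×10^-6 C/m.
By Gauss's law (flux through the curved wall only), E·2πrL = λ_enc L/ε₀.
E = 2k|λ_enc|/r = 2(8.99×10^9)(4.34×10^-6)/(0.125) = 6.24×10^5 N/C.

|E| ≈ 6.24×10^5 V/m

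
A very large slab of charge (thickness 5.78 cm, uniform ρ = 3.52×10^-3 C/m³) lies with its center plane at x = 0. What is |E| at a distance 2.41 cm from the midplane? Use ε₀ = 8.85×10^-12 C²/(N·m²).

By symmetry E is perpendicular to the slab. A Gaussian pillbox from −2.41 cm to +2.41 cm (face area A) lies entirely within the slab.
Q_enc = ρ·(2x)·A and flux = 2EA, so 2EA = 2ρxA/ε₀ ⇒ E = |ρ|x/ε₀.
E = (3.52e-3)(0.0241)/(8.85×10^-12) = 9.59×10^6 N/C.

E ≈ 9.59×10^6 N/C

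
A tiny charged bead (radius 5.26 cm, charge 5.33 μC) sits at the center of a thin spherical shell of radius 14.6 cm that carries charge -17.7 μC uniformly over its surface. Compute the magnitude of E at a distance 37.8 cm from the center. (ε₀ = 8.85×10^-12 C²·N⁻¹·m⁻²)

Symmetry ⇒ E = E(r) r̂. Gaussian sphere of radius r = 37.8 cm (r > 14.6 cm, enclosing both).
Q_enc = (5.33 μC) + (-17.7 μC) = -1.237e-5 C.
Applying ∮E·dA = Q_enc/ε₀ with Φ = E(4πr²):
E = |Q_enc|/(4πε₀r²) = (1.237×10^-5)/(4π·8.85×10^-12·(0.378)²) = 7.78×10^5 N/C.

E ≈ 7.78×10^5 N/C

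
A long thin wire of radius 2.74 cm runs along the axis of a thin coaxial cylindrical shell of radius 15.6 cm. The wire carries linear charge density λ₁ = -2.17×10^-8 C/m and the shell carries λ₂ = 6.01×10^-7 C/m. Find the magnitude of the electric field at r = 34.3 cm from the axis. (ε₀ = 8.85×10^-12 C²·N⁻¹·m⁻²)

3.04e4 N/C

By cylindrical symmetry E is radial; use a coaxial Gaussian cylinder of radius 34.3 cm and length L (r > 15.6 cm, enclosing both).
λ_enc = λ₁ + λ₂ = (-2.17e-8) + (6.01×10^-7) = 5.793×10^-7 C/m.
By Gauss's law (flux through the curved wall only), E·2πrL = λ_enc L/ε₀.
E = |λ_enc|/(2πε₀r) = (5.793×10^-7)/(2π·8.85×10^-12·0.343) = 3.04×10^4 N/C.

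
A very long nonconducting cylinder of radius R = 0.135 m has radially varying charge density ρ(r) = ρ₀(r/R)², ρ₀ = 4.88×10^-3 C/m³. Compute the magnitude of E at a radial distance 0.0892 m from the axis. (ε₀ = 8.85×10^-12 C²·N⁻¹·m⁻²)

5.37e6 V/m

By cylindrical symmetry E is radial; use a coaxial Gaussian cylinder of radius 0.0892 m and length L (r < R).
λ_enc = ∫₀^r ρ(r')·2πr' dr' = (2πρ₀/R²)·r^4/4 = 2.663e-5 C/m.
Gauss's law: E·2πrL = λ_enc L/ε₀.
E = |λ_enc|/(2πε₀r) = (2.663×10^-5)/(2π·8.85×10^-12·0.0892) = 5.37×10^6 N/C.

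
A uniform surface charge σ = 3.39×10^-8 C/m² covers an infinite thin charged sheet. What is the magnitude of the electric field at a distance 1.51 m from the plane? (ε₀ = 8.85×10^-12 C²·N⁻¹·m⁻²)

E = 1.92e3 N/C

By planar symmetry E is perpendicular to the sheet and uniform; use a Gaussian pillbox with flat faces of area A on each side of the sheet.
Only the two end caps contribute flux: Φ = 2EA. With Q_enc = σA, Gauss's law gives E = |σ|/(2ε₀).
E = |σ|/(2ε₀) = (3.39×10^-8)/(2·8.85×10^-12) = 1.92×10^3 N/C.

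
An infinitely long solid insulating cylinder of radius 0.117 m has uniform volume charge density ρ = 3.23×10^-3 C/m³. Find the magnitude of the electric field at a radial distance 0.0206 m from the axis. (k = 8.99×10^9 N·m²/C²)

Coaxial Gaussian cylinder, radius r = 0.0206 m, length L (r < R).
Charge inside radius r per length L is ρ·πr²·L, so λ_enc = ρπr² = 4.306×10^-6 C/m.
Applying ∮E·dA = Q_enc/ε₀ with the end caps contributing no flux:
E = 2k|λ_enc|/r = 2(8.99×10^9)(4.306e-6)/(0.0206) = 3.76×10^6 N/C.

E ≈ 3.76×10^6 V/m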